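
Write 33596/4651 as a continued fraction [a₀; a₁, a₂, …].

Repeatedly divide and take the remainder:
⌊33596/4651⌋ = 7, remainder 1039
⌊4651/1039⌋ = 4, remainder 495
⌊1039/495⌋ = 2, remainder 49
⌊495/49⌋ = 10, remainder 5
⌊49/5⌋ = 9, remainder 4
⌊5/4⌋ = 1, remainder 1
⌊4/1⌋ = 4, remainder 0

[7; 4, 2, 10, 9, 1, 4]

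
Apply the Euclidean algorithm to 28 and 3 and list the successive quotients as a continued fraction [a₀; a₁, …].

Apply division with remainder until the remainder is 0:
28 = 9·3 + 1, so a_0 = 9
3 = 3·1 + 0, so a_1 = 3

[9; 3]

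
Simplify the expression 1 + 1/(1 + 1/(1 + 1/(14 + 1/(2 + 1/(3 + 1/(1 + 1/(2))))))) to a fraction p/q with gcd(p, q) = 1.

a_0 = 1: 1/1
a_1 = 1: 2/1
a_2 = 1: 3/2
a_3 = 14: 44/29
a_4 = 2: 91/60
a_5 = 3: 317/209
a_6 = 1: 408/269
a_7 = 2: 1133/747

1133/747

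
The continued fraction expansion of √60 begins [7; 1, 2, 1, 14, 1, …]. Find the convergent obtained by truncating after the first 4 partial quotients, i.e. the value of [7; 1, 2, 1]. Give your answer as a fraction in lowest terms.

31/4

a_0 = 7: 7/1
a_1 = 1: 8/1
a_2 = 2: 23/3
a_3 = 1: 31/4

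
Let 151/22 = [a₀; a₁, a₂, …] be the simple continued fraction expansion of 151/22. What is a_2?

6

⌊151/22⌋ = 6, remainder 19
⌊22/19⌋ = 1, remainder 3
⌊19/3⌋ = 6, remainder 1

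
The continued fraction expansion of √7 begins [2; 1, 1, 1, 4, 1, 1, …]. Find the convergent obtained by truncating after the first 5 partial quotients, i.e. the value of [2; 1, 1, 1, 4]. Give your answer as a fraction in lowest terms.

37/14

Start with 4.
1 + 1/(4/1) = 1 + 1/4 = 5/4
1 + 1/(5/4) = 1 + 4/5 = 9/5
1 + 1/(9/5) = 1 + 5/9 = 14/9
2 + 1/(14/9) = 2 + 9/14 = 37/14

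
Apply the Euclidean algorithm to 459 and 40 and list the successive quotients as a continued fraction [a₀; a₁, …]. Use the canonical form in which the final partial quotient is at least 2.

[11; 2, 9, 2]

459 = 11·40 + 19, so a_0 = 11
40 = 2·19 + 2, so a_1 = 2
19 = 9·2 + 1, so a_2 = 9
2 = 2·1 + 0, so a_3 = 2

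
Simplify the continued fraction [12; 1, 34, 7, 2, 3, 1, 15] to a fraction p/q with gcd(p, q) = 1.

481724/37137

Use the convergent recurrence hₖ = aₖ·hₖ₋₁ + hₖ₋₂ (and likewise for the denominators kₖ):
a_0 = 12: 12/1
a_1 = 1: 13/1
a_2 = 34: 454/35
a_3 = 7: 3191/246
a_4 = 2: 6836/527
a_5 = 3: 23699/1827
a_6 = 1: 30535/2354
a_7 = 15: 481724/37137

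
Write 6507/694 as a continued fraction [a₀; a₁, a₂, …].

[9; 2, 1, 1, 1, 13, 1, 5]

Repeatedly divide and take the remainder:
6507 = 9·694 + 261, so a_0 = 9
694 = 2·261 + 172, so a_1 = 2
261 = 1·172 + 89, so a_2 = 1
172 = 1·89 + 83, so a_3 = 1
89 = 1·83 + 6, so a_4 = 1
83 = 13·6 + 5, so a_5 = 13
6 = 1·5 + 1, so a_6 = 1
5 = 5·1 + 0, so a_7 = 5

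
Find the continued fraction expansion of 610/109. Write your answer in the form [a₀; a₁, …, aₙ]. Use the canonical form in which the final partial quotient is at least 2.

610 = 5·109 + 65, so a_0 = 5
109 = 1·65 + 44, so a_1 = 1
65 = 1·44 + 21, so a_2 = 1
44 = 2·21 + 2, so a_3 = 2
21 = 10·2 + 1, so a_4 = 10
2 = 2·1 + 0, so a_5 = 2

[5; 1, 1, 2, 10, 2]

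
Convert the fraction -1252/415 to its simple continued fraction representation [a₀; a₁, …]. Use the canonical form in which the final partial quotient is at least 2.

Apply division with remainder until the remainder is 0:
⌊-1252/415⌋ = -4, remainder 408
⌊415/408⌋ = 1, remainder 7
⌊408/7⌋ = 58, remainder 2
⌊7/2⌋ = 3, remainder 1
⌊2/1⌋ = 2, remainder 0

[-4; 1, 58, 3, 2]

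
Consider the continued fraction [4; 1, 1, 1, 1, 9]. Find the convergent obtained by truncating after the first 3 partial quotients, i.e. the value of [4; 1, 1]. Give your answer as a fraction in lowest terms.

Collapse the nested fraction from the inside out:
Start with 1.
1 + 1/(1/1) = 1 + 1/1 = 2/1
4 + 1/(2/1) = 4 + 1/2 = 9/2

9/2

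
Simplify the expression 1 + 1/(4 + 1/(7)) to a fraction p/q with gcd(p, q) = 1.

36/29

a_0 = 1: 1/1
a_1 = 4: 5/4
a_2 = 7: 36/29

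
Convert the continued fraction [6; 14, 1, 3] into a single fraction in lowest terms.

358/59

Start with 3.
1 + 1/(3/1) = 1 + 1/3 = 4/3
14 + 1/(4/3) = 14 + 3/4 = 59/4
6 + 1/(59/4) = 6 + 4/59 = 358/59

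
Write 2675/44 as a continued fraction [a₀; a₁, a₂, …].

⌊2675/44⌋ = 60, remainder 35
⌊44/35⌋ = 1, remainder 9
⌊35/9⌋ = 3, remainder 8
⌊9/8⌋ = 1, remainder 1
⌊8/1⌋ = 8, remainder 0

[60; 1, 3, 1, 8]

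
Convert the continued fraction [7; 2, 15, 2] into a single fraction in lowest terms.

Start with 2.
15 + 1/(2/1) = 15 + 1/2 = 31/2
2 + 1/(31/2) = 2 + 2/31 = 64/31
7 + 1/(64/31) = 7 + 31/64 = 479/64

479/64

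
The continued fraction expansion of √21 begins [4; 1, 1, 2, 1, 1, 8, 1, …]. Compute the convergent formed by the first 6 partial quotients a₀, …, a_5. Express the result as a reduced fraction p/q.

Build up convergents one term at a time:
a_0 = 4: 4/1
a_1 = 1: 5/1
a_2 = 1: 9/2
a_3 = 2: 23/5
a_4 = 1: 32/7
a_5 = 1: 55/12

55/12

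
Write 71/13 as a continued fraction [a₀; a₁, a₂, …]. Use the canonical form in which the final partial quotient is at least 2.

[5; 2, 6]

71 ÷ 13 → quotient 5, remainder 6
13 ÷ 6 → quotient 2, remainder 1
6 ÷ 1 → quotient 6, remainder 0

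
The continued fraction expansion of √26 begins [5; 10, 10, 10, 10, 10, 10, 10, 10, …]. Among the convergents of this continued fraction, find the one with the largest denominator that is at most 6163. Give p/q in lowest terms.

List convergents until the denominator exceeds the bound:
a_0 = 5: 5/1  (≤ bound)
a_1 = 10: 51/10  (≤ bound)
a_2 = 10: 515/101  (≤ bound)
a_3 = 10: 5201/1020  (≤ bound)
a_4 = 10: 52525/10301  (> 6163, stop)

5201/1020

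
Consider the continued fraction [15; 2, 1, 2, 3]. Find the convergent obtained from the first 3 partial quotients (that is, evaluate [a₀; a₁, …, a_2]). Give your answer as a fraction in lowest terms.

Use the convergent recurrence hₖ = aₖ·hₖ₋₁ + hₖ₋₂ (and likewise for the denominators kₖ):
a_0 = 15: 15/1
a_1 = 2: 31/2
a_2 = 1: 46/3

46/3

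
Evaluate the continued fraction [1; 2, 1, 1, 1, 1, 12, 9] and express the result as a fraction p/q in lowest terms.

a_0 = 1: 1/1
a_1 = 2: 3/2
a_2 = 1: 4/3
a_3 = 1: 7/5
a_4 = 1: 11/8
a_5 = 1: 18/13
a_6 = 12: 227/164
a_7 = 9: 2061/1489

2061/1489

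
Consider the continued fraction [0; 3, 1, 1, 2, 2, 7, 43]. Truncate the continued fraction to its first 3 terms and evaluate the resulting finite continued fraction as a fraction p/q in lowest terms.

1/4

Starting at the tail and folding back:
Start with 1.
3 + 1/(1/1) = 3 + 1/1 = 4/1
0 + 1/(4/1) = 0 + 1/4 = 1/4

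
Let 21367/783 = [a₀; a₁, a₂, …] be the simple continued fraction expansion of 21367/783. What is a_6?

⌊21367/783⌋ = 27, remainder 226
⌊783/226⌋ = 3, remainder 105
⌊226/105⌋ = 2, remainder 16
⌊105/16⌋ = 6, remainder 9
⌊16/9⌋ = 1, remainder 7
⌊9/7⌋ = 1, remainder 2
⌊7/2⌋ = 3, remainder 1

3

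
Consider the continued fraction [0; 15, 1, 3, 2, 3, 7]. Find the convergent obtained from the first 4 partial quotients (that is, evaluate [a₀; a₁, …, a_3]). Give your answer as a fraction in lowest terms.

4/63

Use the convergent recurrence hₖ = aₖ·hₖ₋₁ + hₖ₋₂ (and likewise for the denominators kₖ):
a_0 = 0: 0/1
a_1 = 15: 1/15
a_2 = 1: 1/16
a_3 = 3: 4/63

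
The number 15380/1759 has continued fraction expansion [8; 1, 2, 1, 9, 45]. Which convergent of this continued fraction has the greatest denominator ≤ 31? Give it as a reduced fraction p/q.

List convergents until the denominator exceeds the bound:
a_0 = 8: 8/1  (≤ bound)
a_1 = 1: 9/1  (≤ bound)
a_2 = 2: 26/3  (≤ bound)
a_3 = 1: 35/4  (≤ bound)
a_4 = 9: 341/39  (> 31, stop)

35/4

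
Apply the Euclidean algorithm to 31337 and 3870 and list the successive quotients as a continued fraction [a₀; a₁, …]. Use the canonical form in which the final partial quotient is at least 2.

Repeatedly divide and take the remainder:
31337 ÷ 3870 → quotient 8, remainder 377
3870 ÷ 377 → quotient 10, remainder 100
377 ÷ 100 → quotient 3, remainder 77
100 ÷ 77 → quotient 1, remainder 23
77 ÷ 23 → quotient 3, remainder 8
23 ÷ 8 → quotient 2, remainder 7
8 ÷ 7 → quotient 1, remainder 1
7 ÷ 1 → quotient 7, remainder 0

[8; 10, 3, 1, 3, 2, 1, 7]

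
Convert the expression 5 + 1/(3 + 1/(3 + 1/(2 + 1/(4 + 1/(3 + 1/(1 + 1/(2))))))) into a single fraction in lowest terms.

6317/1191

Starting at the tail and folding back:
Start with 2.
1 + 1/(2/1) = 1 + 1/2 = 3/2
3 + 1/(3/2) = 3 + 2/3 = 11/3
4 + 1/(11/3) = 4 + 3/11 = 47/11
2 + 1/(47/11) = 2 + 11/47 = 105/47
3 + 1/(105/47) = 3 + 47/105 = 362/105
3 + 1/(362/105) = 3 + 105/362 = 1191/362
5 + 1/(1191/362) = 5 + 362/1191 = 6317/1191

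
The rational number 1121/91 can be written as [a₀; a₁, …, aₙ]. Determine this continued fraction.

[12; 3, 7, 4]

Run the Euclidean algorithm, recording each quotient:
1121 = 12·91 + 29, so a_0 = 12
91 = 3·29 + 4, so a_1 = 3
29 = 7·4 + 1, so a_2 = 7
4 = 4·1 + 0, so a_3 = 4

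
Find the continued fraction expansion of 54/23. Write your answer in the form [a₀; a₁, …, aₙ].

54 ÷ 23 → quotient 2, remainder 8
23 ÷ 8 → quotient 2, remainder 7
8 ÷ 7 → quotient 1, remainder 1
7 ÷ 1 → quotient 7, remainder 0

[2; 2, 1, 7]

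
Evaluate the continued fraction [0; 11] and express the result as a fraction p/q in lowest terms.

1/11

a_0 = 0: 0/1
a_1 = 11: 1/11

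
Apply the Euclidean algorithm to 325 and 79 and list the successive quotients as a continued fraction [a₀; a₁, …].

[4; 8, 1, 3, 2]

Run the Euclidean algorithm, recording each quotient:
325 = 4·79 + 9, so a_0 = 4
79 = 8·9 + 7, so a_1 = 8
9 = 1·7 + 2, so a_2 = 1
7 = 3·2 + 1, so a_3 = 3
2 = 2·1 + 0, so a_4 = 2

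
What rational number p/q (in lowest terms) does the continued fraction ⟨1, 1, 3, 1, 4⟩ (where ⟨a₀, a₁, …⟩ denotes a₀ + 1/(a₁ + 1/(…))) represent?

a_0 = 1: 1/1
a_1 = 1: 2/1
a_2 = 3: 7/4
a_3 = 1: 9/5
a_4 = 4: 43/24

43/24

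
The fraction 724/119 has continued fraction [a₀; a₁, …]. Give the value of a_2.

724 ÷ 119 → quotient 6, remainder 10
119 ÷ 10 → quotient 11, remainder 9
10 ÷ 9 → quotient 1, remainder 1

1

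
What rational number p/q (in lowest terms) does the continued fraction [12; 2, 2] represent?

62/5

Start with 2.
2 + 1/(2/1) = 2 + 1/2 = 5/2
12 + 1/(5/2) = 12 + 2/5 = 62/5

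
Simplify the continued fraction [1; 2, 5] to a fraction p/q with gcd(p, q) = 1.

16/11

Use the convergent recurrence hₖ = aₖ·hₖ₋₁ + hₖ₋₂ (and likewise for the denominators kₖ):
a_0 = 1: 1/1
a_1 = 2: 3/2
a_2 = 5: 16/11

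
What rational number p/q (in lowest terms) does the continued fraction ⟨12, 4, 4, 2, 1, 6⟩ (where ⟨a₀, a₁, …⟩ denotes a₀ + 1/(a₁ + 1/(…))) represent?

Use the convergent recurrence hₖ = aₖ·hₖ₋₁ + hₖ₋₂ (and likewise for the denominators kₖ):
a_0 = 12: 12/1
a_1 = 4: 49/4
a_2 = 4: 208/17
a_3 = 2: 465/38
a_4 = 1: 673/55
a_5 = 6: 4503/368

4503/368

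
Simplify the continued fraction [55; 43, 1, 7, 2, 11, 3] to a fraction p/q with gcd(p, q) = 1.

1453537/26417

Start with 3.
11 + 1/(3/1) = 11 + 1/3 = 34/3
2 + 1/(34/3) = 2 + 3/34 = 71/34
7 + 1/(71/34) = 7 + 34/71 = 531/71
1 + 1/(531/71) = 1 + 71/531 = 602/531
43 + 1/(602/531) = 43 + 531/602 = 26417/602
55 + 1/(26417/602) = 55 + 602/26417 = 1453537/26417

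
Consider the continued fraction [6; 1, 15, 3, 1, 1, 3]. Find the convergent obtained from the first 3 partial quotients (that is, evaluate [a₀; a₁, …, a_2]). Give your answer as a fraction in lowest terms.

111/16

Build up convergents one term at a time:
a_0 = 6: 6/1
a_1 = 1: 7/1
a_2 = 15: 111/16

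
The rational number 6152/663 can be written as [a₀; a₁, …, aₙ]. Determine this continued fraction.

Apply division with remainder until the remainder is 0:
6152 = 9·663 + 185, so a_0 = 9
663 = 3·185 + 108, so a_1 = 3
185 = 1·108 + 77, so a_2 = 1
108 = 1·77 + 31, so a_3 = 1
77 = 2·31 + 15, so a_4 = 2
31 = 2·15 + 1, so a_5 = 2
15 = 15·1 + 0, so a_6 = 15

[9; 3, 1, 1, 2, 2, 15]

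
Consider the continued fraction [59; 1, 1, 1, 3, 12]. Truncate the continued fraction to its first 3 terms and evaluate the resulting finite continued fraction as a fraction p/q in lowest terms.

119/2

Work from the innermost term outward:
Start with 1.
1 + 1/(1/1) = 1 + 1/1 = 2/1
59 + 1/(2/1) = 59 + 1/2 = 119/2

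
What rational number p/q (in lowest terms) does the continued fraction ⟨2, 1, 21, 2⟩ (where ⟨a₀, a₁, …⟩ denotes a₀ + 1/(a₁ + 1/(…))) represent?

133/45

Compute successive convergents:
a_0 = 2: 2/1
a_1 = 1: 3/1
a_2 = 21: 65/22
a_3 = 2: 133/45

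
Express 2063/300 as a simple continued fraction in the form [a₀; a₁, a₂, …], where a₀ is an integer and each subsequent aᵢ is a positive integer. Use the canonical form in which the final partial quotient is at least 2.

2063 ÷ 300 → quotient 6, remainder 263
300 ÷ 263 → quotient 1, remainder 37
263 ÷ 37 → quotient 7, remainder 4
37 ÷ 4 → quotient 9, remainder 1
4 ÷ 1 → quotient 4, remainder 0

[6; 1, 7, 9, 4]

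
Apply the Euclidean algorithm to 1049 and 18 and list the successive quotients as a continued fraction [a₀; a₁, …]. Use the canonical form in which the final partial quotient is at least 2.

[58; 3, 1, 1, 2]

⌊1049/18⌋ = 58, remainder 5
⌊18/5⌋ = 3, remainder 3
⌊5/3⌋ = 1, remainder 2
⌊3/2⌋ = 1, remainder 1
⌊2/1⌋ = 2, remainder 0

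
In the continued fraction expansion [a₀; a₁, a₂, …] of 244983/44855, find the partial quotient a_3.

46

244983 ÷ 44855 → quotient 5, remainder 20708
44855 ÷ 20708 → quotient 2, remainder 3439
20708 ÷ 3439 → quotient 6, remainder 74
3439 ÷ 74 → quotient 46, remainder 35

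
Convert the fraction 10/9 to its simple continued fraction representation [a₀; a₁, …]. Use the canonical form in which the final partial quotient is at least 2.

[1; 9]

10 = 1·9 + 1, so a_0 = 1
9 = 9·1 + 0, so a_1 = 9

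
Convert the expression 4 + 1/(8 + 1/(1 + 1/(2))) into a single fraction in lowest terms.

107/26

a_0 = 4: 4/1
a_1 = 8: 33/8
a_2 = 1: 37/9
a_3 = 2: 107/26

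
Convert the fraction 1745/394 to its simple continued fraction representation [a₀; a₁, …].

Repeatedly divide and take the remainder:
⌊1745/394⌋ = 4, remainder 169
⌊394/169⌋ = 2, remainder 56
⌊169/56⌋ = 3, remainder 1
⌊56/1⌋ = 56, remainder 0

[4; 2, 3, 56]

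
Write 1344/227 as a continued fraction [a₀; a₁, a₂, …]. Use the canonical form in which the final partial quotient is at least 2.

Run the Euclidean algorithm, recording each quotient:
1344 ÷ 227 → quotient 5, remainder 209
227 ÷ 209 → quotient 1, remainder 18
209 ÷ 18 → quotient 11, remainder 11
18 ÷ 11 → quotient 1, remainder 7
11 ÷ 7 → quotient 1, remainder 4
7 ÷ 4 → quotient 1, remainder 3
4 ÷ 3 → quotient 1, remainder 1
3 ÷ 1 → quotient 3, remainder 0

[5; 1, 11, 1, 1, 1, 1, 3]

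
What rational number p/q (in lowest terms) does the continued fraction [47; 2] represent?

a_0 = 47: 47/1
a_1 = 2: 95/2

95/2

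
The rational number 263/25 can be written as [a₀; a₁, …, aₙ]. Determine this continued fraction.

263 ÷ 25 → quotient 10, remainder 13
25 ÷ 13 → quotient 1, remainder 12
13 ÷ 12 → quotient 1, remainder 1
12 ÷ 1 → quotient 12, remainder 0

[10; 1, 1, 12]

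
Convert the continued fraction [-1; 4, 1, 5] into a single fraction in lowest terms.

Start with 5.
1 + 1/(5/1) = 1 + 1/5 = 6/5
4 + 1/(6/5) = 4 + 5/6 = 29/6
-1 + 1/(29/6) = -1 + 6/29 = -23/29

-23/29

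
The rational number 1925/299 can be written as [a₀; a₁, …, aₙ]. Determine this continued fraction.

1925 = 6·299 + 131, so a_0 = 6
299 = 2·131 + 37, so a_1 = 2
131 = 3·37 + 20, so a_2 = 3
37 = 1·20 + 17, so a_3 = 1
20 = 1·17 + 3, so a_4 = 1
17 = 5·3 + 2, so a_5 = 5
3 = 1·2 + 1, so a_6 = 1
2 = 2·1 + 0, so a_7 = 2

[6; 2, 3, 1, 1, 5, 1, 2]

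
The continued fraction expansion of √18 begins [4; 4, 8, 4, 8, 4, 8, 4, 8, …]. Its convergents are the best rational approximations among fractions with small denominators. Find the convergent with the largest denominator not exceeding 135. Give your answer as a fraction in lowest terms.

140/33

a_0 = 4: 4/1  (≤ bound)
a_1 = 4: 17/4  (≤ bound)
a_2 = 8: 140/33  (≤ bound)
a_3 = 4: 577/136  (> 135, stop)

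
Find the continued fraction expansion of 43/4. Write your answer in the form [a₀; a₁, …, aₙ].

43 ÷ 4 → quotient 10, remainder 3
4 ÷ 3 → quotient 1, remainder 1
3 ÷ 1 → quotient 3, remainder 0

[10; 1, 3]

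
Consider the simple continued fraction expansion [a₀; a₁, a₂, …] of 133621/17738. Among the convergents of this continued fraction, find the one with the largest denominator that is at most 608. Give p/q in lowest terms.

List convergents until the denominator exceeds the bound:
a_0 = 7: 7/1  (≤ bound)
a_1 = 1: 8/1  (≤ bound)
a_2 = 1: 15/2  (≤ bound)
a_3 = 7: 113/15  (≤ bound)
a_4 = 14: 1597/212  (≤ bound)
a_5 = 1: 1710/227  (≤ bound)
a_6 = 5: 10147/1347  (> 608, stop)

1710/227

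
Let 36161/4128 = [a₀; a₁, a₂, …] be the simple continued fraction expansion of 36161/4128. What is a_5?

2

36161 ÷ 4128 → quotient 8, remainder 3137
4128 ÷ 3137 → quotient 1, remainder 991
3137 ÷ 991 → quotient 3, remainder 164
991 ÷ 164 → quotient 6, remainder 7
164 ÷ 7 → quotient 23, remainder 3
7 ÷ 3 → quotient 2, remainder 1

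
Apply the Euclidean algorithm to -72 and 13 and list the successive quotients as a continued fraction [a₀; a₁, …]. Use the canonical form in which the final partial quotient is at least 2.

[-6; 2, 6]

Run the Euclidean algorithm, recording each quotient:
-72 ÷ 13 → quotient -6, remainder 6
13 ÷ 6 → quotient 2, remainder 1
6 ÷ 1 → quotient 6, remainder 0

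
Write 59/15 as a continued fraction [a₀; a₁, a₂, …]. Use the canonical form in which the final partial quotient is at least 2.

Run the Euclidean algorithm, recording each quotient:
59 ÷ 15 → quotient 3, remainder 14
15 ÷ 14 → quotient 1, remainder 1
14 ÷ 1 → quotient 14, remainder 0

[3; 1, 14]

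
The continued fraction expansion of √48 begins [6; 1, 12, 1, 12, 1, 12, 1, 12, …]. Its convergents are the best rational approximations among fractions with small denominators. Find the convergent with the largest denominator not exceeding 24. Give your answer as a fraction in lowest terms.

97/14

a_0 = 6: 6/1  (≤ bound)
a_1 = 1: 7/1  (≤ bound)
a_2 = 12: 90/13  (≤ bound)
a_3 = 1: 97/14  (≤ bound)
a_4 = 12: 1254/181  (> 24, stop)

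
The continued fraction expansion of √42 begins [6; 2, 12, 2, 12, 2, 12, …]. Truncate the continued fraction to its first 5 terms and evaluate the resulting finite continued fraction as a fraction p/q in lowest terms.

Work from the innermost term outward:
Start with 12.
2 + 1/(12/1) = 2 + 1/12 = 25/12
12 + 1/(25/12) = 12 + 12/25 = 312/25
2 + 1/(312/25) = 2 + 25/312 = 649/312
6 + 1/(649/312) = 6 + 312/649 = 4206/649

4206/649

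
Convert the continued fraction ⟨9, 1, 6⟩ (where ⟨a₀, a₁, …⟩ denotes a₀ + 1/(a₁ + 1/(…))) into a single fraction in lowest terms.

a_0 = 9: 9/1
a_1 = 1: 10/1
a_2 = 6: 69/7

69/7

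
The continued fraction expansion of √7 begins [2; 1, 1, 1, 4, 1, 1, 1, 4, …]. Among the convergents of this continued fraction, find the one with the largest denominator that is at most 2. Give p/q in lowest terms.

5/2

a_0 = 2: 2/1  (≤ bound)
a_1 = 1: 3/1  (≤ bound)
a_2 = 1: 5/2  (≤ bound)
a_3 = 1: 8/3  (> 2, stop)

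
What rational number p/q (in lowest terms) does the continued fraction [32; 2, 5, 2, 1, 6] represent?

Collapse the nested fraction from the inside out:
Start with 6.
1 + 1/(6/1) = 1 + 1/6 = 7/6
2 + 1/(7/6) = 2 + 6/7 = 20/7
5 + 1/(20/7) = 5 + 7/20 = 107/20
2 + 1/(107/20) = 2 + 20/107 = 234/107
32 + 1/(234/107) = 32 + 107/234 = 7595/234

7595/234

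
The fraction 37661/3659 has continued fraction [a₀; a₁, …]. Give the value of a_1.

3

Run the Euclidean algorithm, recording each quotient:
37661 ÷ 3659 → quotient 10, remainder 1071
3659 ÷ 1071 → quotient 3, remainder 446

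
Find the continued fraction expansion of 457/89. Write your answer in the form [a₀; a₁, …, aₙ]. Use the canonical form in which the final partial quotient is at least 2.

457 = 5·89 + 12, so a_0 = 5
89 = 7·12 + 5, so a_1 = 7
12 = 2·5 + 2, so a_2 = 2
5 = 2·2 + 1, so a_3 = 2
2 = 2·1 + 0, so a_4 = 2

[5; 7, 2, 2, 2]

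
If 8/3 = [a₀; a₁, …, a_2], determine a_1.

1

⌊8/3⌋ = 2, remainder 2
⌊3/2⌋ = 1, remainder 1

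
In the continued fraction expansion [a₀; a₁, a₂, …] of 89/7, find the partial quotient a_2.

Repeatedly divide and take the remainder:
89 ÷ 7 → quotient 12, remainder 5
7 ÷ 5 → quotient 1, remainder 2
5 ÷ 2 → quotient 2, remainder 1

2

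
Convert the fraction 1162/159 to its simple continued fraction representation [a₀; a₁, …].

[7; 3, 4, 12]

Repeatedly divide and take the remainder:
⌊1162/159⌋ = 7, remainder 49
⌊159/49⌋ = 3, remainder 12
⌊49/12⌋ = 4, remainder 1
⌊12/1⌋ = 12, remainder 0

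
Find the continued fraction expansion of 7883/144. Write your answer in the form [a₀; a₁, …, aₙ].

[54; 1, 2, 1, 8, 4]

Run the Euclidean algorithm, recording each quotient:
7883 = 54·144 + 107, so a_0 = 54
144 = 1·107 + 37, so a_1 = 1
107 = 2·37 + 33, so a_2 = 2
37 = 1·33 + 4, so a_3 = 1
33 = 8·4 + 1, so a_4 = 8
4 = 4·1 + 0, so a_5 = 4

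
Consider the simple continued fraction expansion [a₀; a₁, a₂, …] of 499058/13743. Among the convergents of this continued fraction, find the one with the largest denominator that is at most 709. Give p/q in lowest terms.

List convergents until the denominator exceeds the bound:
a_0 = 36: 36/1  (≤ bound)
a_1 = 3: 109/3  (≤ bound)
a_2 = 5: 581/16  (≤ bound)
a_3 = 3: 1852/51  (≤ bound)
a_4 = 3: 6137/169  (≤ bound)
a_5 = 7: 44811/1234  (> 709, stop)

6137/169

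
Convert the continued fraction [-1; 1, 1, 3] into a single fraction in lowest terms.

-3/7

Build up convergents one term at a time:
a_0 = -1: -1/1
a_1 = 1: 0/1
a_2 = 1: -1/2
a_3 = 3: -3/7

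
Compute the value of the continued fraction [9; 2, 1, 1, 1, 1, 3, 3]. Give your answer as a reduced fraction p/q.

Compute successive convergents:
a_0 = 9: 9/1
a_1 = 2: 19/2
a_2 = 1: 28/3
a_3 = 1: 47/5
a_4 = 1: 75/8
a_5 = 1: 122/13
a_6 = 3: 441/47
a_7 = 3: 1445/154

1445/154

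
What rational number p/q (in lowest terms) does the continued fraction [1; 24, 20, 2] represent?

Use the convergent recurrence hₖ = aₖ·hₖ₋₁ + hₖ₋₂ (and likewise for the denominators kₖ):
a_0 = 1: 1/1
a_1 = 24: 25/24
a_2 = 20: 501/481
a_3 = 2: 1027/986

1027/986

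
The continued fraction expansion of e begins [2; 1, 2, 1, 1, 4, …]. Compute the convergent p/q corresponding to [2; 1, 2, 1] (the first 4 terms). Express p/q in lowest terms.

11/4

Build up convergents one term at a time:
a_0 = 2: 2/1
a_1 = 1: 3/1
a_2 = 2: 8/3
a_3 = 1: 11/4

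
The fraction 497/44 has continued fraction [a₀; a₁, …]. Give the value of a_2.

2

497 = 11·44 + 13, so a_0 = 11
44 = 3·13 + 5, so a_1 = 3
13 = 2·5 + 3, so a_2 = 2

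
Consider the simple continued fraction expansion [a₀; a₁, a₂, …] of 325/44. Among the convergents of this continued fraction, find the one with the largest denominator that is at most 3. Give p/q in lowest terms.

a_0 = 7: 7/1  (≤ bound)
a_1 = 2: 15/2  (≤ bound)
a_2 = 1: 22/3  (≤ bound)
a_3 = 1: 37/5  (> 3, stop)

22/3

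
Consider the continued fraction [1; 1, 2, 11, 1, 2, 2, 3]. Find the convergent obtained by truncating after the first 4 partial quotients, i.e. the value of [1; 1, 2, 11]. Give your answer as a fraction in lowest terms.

57/34

a_0 = 1: 1/1
a_1 = 1: 2/1
a_2 = 2: 5/3
a_3 = 11: 57/34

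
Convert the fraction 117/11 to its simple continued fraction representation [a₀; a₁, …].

[10; 1, 1, 1, 3]

117 ÷ 11 → quotient 10, remainder 7
11 ÷ 7 → quotient 1, remainder 4
7 ÷ 4 → quotient 1, remainder 3
4 ÷ 3 → quotient 1, remainder 1
3 ÷ 1 → quotient 3, remainder 0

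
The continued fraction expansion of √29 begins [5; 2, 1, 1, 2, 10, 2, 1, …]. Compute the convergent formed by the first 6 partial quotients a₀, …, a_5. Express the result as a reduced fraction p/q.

727/135

a_0 = 5: 5/1
a_1 = 2: 11/2
a_2 = 1: 16/3
a_3 = 1: 27/5
a_4 = 2: 70/13
a_5 = 10: 727/135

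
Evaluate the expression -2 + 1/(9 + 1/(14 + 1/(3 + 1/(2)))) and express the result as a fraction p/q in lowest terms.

Work from the innermost term outward:
Start with 2.
3 + 1/(2/1) = 3 + 1/2 = 7/2
14 + 1/(7/2) = 14 + 2/7 = 100/7
9 + 1/(100/7) = 9 + 7/100 = 907/100
-2 + 1/(907/100) = -2 + 100/907 = -1714/907

-1714/907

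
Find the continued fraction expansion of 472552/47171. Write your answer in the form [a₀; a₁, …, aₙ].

⌊472552/47171⌋ = 10, remainder 842
⌊47171/842⌋ = 56, remainder 19
⌊842/19⌋ = 44, remainder 6
⌊19/6⌋ = 3, remainder 1
⌊6/1⌋ = 6, remainder 0

[10; 56, 44, 3, 6]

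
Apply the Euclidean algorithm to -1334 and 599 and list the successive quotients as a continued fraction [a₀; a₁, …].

Apply division with remainder until the remainder is 0:
⌊-1334/599⌋ = -3, remainder 463
⌊599/463⌋ = 1, remainder 136
⌊463/136⌋ = 3, remainder 55
⌊136/55⌋ = 2, remainder 26
⌊55/26⌋ = 2, remainder 3
⌊26/3⌋ = 8, remainder 2
⌊3/2⌋ = 1, remainder 1
⌊2/1⌋ = 2, remainder 0

[-3; 1, 3, 2, 2, 8, 1, 2]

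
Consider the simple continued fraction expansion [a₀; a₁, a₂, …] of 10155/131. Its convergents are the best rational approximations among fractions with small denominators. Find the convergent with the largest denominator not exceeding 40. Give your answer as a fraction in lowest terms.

2093/27

a_0 = 77: 77/1  (≤ bound)
a_1 = 1: 78/1  (≤ bound)
a_2 = 1: 155/2  (≤ bound)
a_3 = 12: 1938/25  (≤ bound)
a_4 = 1: 2093/27  (≤ bound)
a_5 = 1: 4031/52  (> 40, stop)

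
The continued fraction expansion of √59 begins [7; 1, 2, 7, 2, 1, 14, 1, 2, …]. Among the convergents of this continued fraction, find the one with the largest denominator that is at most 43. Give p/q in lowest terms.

169/22

a_0 = 7: 7/1  (≤ bound)
a_1 = 1: 8/1  (≤ bound)
a_2 = 2: 23/3  (≤ bound)
a_3 = 7: 169/22  (≤ bound)
a_4 = 2: 361/47  (> 43, stop)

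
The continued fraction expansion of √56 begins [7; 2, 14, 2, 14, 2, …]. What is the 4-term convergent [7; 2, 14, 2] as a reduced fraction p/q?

Build up convergents one term at a time:
a_0 = 7: 7/1
a_1 = 2: 15/2
a_2 = 14: 217/29
a_3 = 2: 449/60

449/60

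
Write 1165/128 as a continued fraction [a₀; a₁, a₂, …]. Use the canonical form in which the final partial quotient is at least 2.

[9; 9, 1, 5, 2]

Run the Euclidean algorithm, recording each quotient:
⌊1165/128⌋ = 9, remainder 13
⌊128/13⌋ = 9, remainder 11
⌊13/11⌋ = 1, remainder 2
⌊11/2⌋ = 5, remainder 1
⌊2/1⌋ = 2, remainder 0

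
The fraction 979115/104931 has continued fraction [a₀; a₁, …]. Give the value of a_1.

3

Repeatedly divide and take the remainder:
⌊979115/104931⌋ = 9, remainder 34736
⌊104931/34736⌋ = 3, remainder 723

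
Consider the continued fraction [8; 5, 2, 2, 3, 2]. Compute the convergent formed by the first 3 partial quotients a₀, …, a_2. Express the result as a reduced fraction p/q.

Build up convergents one term at a time:
a_0 = 8: 8/1
a_1 = 5: 41/5
a_2 = 2: 90/11

90/11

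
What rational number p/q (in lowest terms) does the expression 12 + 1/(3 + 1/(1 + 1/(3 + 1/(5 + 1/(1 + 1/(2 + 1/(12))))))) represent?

40453/3298

a_0 = 12: 12/1
a_1 = 3: 37/3
a_2 = 1: 49/4
a_3 = 3: 184/15
a_4 = 5: 969/79
a_5 = 1: 1153/94
a_6 = 2: 3275/267
a_7 = 12: 40453/3298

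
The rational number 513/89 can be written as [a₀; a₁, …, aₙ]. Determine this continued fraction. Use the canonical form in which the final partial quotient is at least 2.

Apply division with remainder until the remainder is 0:
513 = 5·89 + 68, so a_0 = 5
89 = 1·68 + 21, so a_1 = 1
68 = 3·21 + 5, so a_2 = 3
21 = 4·5 + 1, so a_3 = 4
5 = 5·1 + 0, so a_4 = 5

[5; 1, 3, 4, 5]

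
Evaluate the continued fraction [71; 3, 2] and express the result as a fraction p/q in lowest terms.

499/7

Collapse the nested fraction from the inside out:
Start with 2.
3 + 1/(2/1) = 3 + 1/2 = 7/2
71 + 1/(7/2) = 71 + 2/7 = 499/7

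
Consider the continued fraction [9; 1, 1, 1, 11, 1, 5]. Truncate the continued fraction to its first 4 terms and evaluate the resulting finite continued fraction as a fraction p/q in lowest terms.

Collapse the nested fraction from the inside out:
Start with 1.
1 + 1/(1/1) = 1 + 1/1 = 2/1
1 + 1/(2/1) = 1 + 1/2 = 3/2
9 + 1/(3/2) = 9 + 2/3 = 29/3

29/3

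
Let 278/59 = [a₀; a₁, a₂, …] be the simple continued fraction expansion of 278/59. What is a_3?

2

278 ÷ 59 → quotient 4, remainder 42
59 ÷ 42 → quotient 1, remainder 17
42 ÷ 17 → quotient 2, remainder 8
17 ÷ 8 → quotient 2, remainder 1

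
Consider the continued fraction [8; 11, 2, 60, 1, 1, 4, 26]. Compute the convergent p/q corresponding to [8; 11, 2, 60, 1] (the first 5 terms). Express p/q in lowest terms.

11435/1414

Collapse the nested fraction from the inside out:
Start with 1.
60 + 1/(1/1) = 60 + 1/1 = 61/1
2 + 1/(61/1) = 2 + 1/61 = 123/61
11 + 1/(123/61) = 11 + 61/123 = 1414/123
8 + 1/(1414/123) = 8 + 123/1414 = 11435/1414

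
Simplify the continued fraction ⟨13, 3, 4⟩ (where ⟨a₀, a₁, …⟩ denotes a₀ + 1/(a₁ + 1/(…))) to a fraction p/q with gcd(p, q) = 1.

a_0 = 13: 13/1
a_1 = 3: 40/3
a_2 = 4: 173/13

173/13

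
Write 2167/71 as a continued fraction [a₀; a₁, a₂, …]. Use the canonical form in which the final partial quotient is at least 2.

Run the Euclidean algorithm, recording each quotient:
2167 ÷ 71 → quotient 30, remainder 37
71 ÷ 37 → quotient 1, remainder 34
37 ÷ 34 → quotient 1, remainder 3
34 ÷ 3 → quotient 11, remainder 1
3 ÷ 1 → quotient 3, remainder 0

[30; 1, 1, 11, 3]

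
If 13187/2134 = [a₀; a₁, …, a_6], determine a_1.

5

13187 = 6·2134 + 383, so a_0 = 6
2134 = 5·383 + 219, so a_1 = 5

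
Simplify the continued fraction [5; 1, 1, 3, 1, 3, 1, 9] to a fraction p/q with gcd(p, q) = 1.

2340/421

Start with 9.
1 + 1/(9/1) = 1 + 1/9 = 10/9
3 + 1/(10/9) = 3 + 9/10 = 39/10
1 + 1/(39/10) = 1 + 10/39 = 49/39
3 + 1/(49/39) = 3 + 39/49 = 186/49
1 + 1/(186/49) = 1 + 49/186 = 235/186
1 + 1/(235/186) = 1 + 186/235 = 421/235
5 + 1/(421/235) = 5 + 235/421 = 2340/421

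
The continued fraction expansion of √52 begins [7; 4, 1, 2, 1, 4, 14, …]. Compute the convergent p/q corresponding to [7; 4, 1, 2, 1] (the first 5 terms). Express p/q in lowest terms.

Compute successive convergents:
a_0 = 7: 7/1
a_1 = 4: 29/4
a_2 = 1: 36/5
a_3 = 2: 101/14
a_4 = 1: 137/19

137/19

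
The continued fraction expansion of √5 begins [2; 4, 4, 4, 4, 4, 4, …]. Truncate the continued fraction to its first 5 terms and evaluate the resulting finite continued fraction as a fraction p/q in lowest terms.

Collapse the nested fraction from the inside out:
Start with 4.
4 + 1/(4/1) = 4 + 1/4 = 17/4
4 + 1/(17/4) = 4 + 4/17 = 72/17
4 + 1/(72/17) = 4 + 17/72 = 305/72
2 + 1/(305/72) = 2 + 72/305 = 682/305

682/305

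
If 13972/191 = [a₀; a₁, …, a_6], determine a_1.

⌊13972/191⌋ = 73, remainder 29
⌊191/29⌋ = 6, remainder 17

6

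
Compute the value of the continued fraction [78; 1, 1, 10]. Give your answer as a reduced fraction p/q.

1649/21

Start with 10.
1 + 1/(10/1) = 1 + 1/10 = 11/10
1 + 1/(11/10) = 1 + 10/11 = 21/11
78 + 1/(21/11) = 78 + 11/21 = 1649/21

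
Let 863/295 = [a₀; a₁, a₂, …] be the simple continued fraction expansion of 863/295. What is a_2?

863 ÷ 295 → quotient 2, remainder 273
295 ÷ 273 → quotient 1, remainder 22
273 ÷ 22 → quotient 12, remainder 9

12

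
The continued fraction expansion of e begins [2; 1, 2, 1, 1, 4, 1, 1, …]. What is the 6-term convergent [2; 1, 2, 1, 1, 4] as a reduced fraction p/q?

87/32

Work from the innermost term outward:
Start with 4.
1 + 1/(4/1) = 1 + 1/4 = 5/4
1 + 1/(5/4) = 1 + 4/5 = 9/5
2 + 1/(9/5) = 2 + 5/9 = 23/9
1 + 1/(23/9) = 1 + 9/23 = 32/23
2 + 1/(32/23) = 2 + 23/32 = 87/32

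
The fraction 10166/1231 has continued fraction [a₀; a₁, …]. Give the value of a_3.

Repeatedly divide and take the remainder:
10166 ÷ 1231 → quotient 8, remainder 318
1231 ÷ 318 → quotient 3, remainder 277
318 ÷ 277 → quotient 1, remainder 41
277 ÷ 41 → quotient 6, remainder 31

6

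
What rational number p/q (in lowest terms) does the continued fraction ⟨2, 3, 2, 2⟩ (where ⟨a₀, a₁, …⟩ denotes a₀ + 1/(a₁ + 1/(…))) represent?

Start with 2.
2 + 1/(2/1) = 2 + 1/2 = 5/2
3 + 1/(5/2) = 3 + 2/5 = 17/5
2 + 1/(17/5) = 2 + 5/17 = 39/17

39/17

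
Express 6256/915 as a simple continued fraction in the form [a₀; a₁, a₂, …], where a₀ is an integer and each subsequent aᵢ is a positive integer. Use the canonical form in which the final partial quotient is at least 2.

Apply division with remainder until the remainder is 0:
⌊6256/915⌋ = 6, remainder 766
⌊915/766⌋ = 1, remainder 149
⌊766/149⌋ = 5, remainder 21
⌊149/21⌋ = 7, remainder 2
⌊21/2⌋ = 10, remainder 1
⌊2/1⌋ = 2, remainder 0

[6; 1, 5, 7, 10, 2]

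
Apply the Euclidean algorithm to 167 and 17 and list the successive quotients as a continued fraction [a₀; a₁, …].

[9; 1, 4, 1, 2]

⌊167/17⌋ = 9, remainder 14
⌊17/14⌋ = 1, remainder 3
⌊14/3⌋ = 4, remainder 2
⌊3/2⌋ = 1, remainder 1
⌊2/1⌋ = 2, remainder 0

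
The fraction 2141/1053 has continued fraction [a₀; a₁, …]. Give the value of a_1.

2141 = 2·1053 + 35, so a_0 = 2
1053 = 30·35 + 3, so a_1 = 30

30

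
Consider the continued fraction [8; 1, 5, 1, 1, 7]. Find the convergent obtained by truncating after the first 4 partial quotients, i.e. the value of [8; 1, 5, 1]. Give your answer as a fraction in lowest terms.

a_0 = 8: 8/1
a_1 = 1: 9/1
a_2 = 5: 53/6
a_3 = 1: 62/7

62/7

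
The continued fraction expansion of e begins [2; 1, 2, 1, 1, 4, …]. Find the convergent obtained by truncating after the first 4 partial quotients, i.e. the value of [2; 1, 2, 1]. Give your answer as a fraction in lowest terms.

11/4

Start with 1.
2 + 1/(1/1) = 2 + 1/1 = 3/1
1 + 1/(3/1) = 1 + 1/3 = 4/3
2 + 1/(4/3) = 2 + 3/4 = 11/4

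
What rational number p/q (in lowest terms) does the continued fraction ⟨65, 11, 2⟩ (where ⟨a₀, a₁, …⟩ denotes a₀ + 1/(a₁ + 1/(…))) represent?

1497/23

Collapse the nested fraction from the inside out:
Start with 2.
11 + 1/(2/1) = 11 + 1/2 = 23/2
65 + 1/(23/2) = 65 + 2/23 = 1497/23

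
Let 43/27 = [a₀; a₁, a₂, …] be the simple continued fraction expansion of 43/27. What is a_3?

Run the Euclidean algorithm, recording each quotient:
⌊43/27⌋ = 1, remainder 16
⌊27/16⌋ = 1, remainder 11
⌊16/11⌋ = 1, remainder 5
⌊11/5⌋ = 2, remainder 1

2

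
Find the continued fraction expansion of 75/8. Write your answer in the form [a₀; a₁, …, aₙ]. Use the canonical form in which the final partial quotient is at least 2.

[9; 2, 1, 2]

Run the Euclidean algorithm, recording each quotient:
75 ÷ 8 → quotient 9, remainder 3
8 ÷ 3 → quotient 2, remainder 2
3 ÷ 2 → quotient 1, remainder 1
2 ÷ 1 → quotient 2, remainder 0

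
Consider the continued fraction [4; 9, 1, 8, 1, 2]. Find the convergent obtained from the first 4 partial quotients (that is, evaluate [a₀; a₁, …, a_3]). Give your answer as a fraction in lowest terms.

Compute successive convergents:
a_0 = 4: 4/1
a_1 = 9: 37/9
a_2 = 1: 41/10
a_3 = 8: 365/89

365/89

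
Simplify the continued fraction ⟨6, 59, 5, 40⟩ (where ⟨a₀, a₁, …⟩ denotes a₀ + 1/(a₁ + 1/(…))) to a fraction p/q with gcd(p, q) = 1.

71595/11899

Start with 40.
5 + 1/(40/1) = 5 + 1/40 = 201/40
59 + 1/(201/40) = 59 + 40/201 = 11899/201
6 + 1/(11899/201) = 6 + 201/11899 = 71595/11899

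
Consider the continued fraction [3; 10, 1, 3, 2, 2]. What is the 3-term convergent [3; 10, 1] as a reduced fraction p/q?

34/11

Build up convergents one term at a time:
a_0 = 3: 3/1
a_1 = 10: 31/10
a_2 = 1: 34/11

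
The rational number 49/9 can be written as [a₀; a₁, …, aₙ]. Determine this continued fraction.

Apply division with remainder until the remainder is 0:
⌊49/9⌋ = 5, remainder 4
⌊9/4⌋ = 2, remainder 1
⌊4/1⌋ = 4, remainder 0

[5; 2, 4]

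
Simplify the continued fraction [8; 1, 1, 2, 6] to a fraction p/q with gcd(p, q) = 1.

Start with 6.
2 + 1/(6/1) = 2 + 1/6 = 13/6
1 + 1/(13/6) = 1 + 6/13 = 19/13
1 + 1/(19/13) = 1 + 13/19 = 32/19
8 + 1/(32/19) = 8 + 19/32 = 275/32

275/32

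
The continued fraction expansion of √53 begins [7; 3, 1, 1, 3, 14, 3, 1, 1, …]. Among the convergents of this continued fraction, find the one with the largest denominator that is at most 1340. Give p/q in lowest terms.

7979/1096

a_0 = 7: 7/1  (≤ bound)
a_1 = 3: 22/3  (≤ bound)
a_2 = 1: 29/4  (≤ bound)
a_3 = 1: 51/7  (≤ bound)
a_4 = 3: 182/25  (≤ bound)
a_5 = 14: 2599/357  (≤ bound)
a_6 = 3: 7979/1096  (≤ bound)
a_7 = 1: 10578/1453  (> 1340, stop)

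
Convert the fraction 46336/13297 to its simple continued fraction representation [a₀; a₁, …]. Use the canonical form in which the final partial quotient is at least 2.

Run the Euclidean algorithm, recording each quotient:
46336 ÷ 13297 → quotient 3, remainder 6445
13297 ÷ 6445 → quotient 2, remainder 407
6445 ÷ 407 → quotient 15, remainder 340
407 ÷ 340 → quotient 1, remainder 67
340 ÷ 67 → quotient 5, remainder 5
67 ÷ 5 → quotient 13, remainder 2
5 ÷ 2 → quotient 2, remainder 1
2 ÷ 1 → quotient 2, remainder 0

[3; 2, 15, 1, 5, 13, 2, 2]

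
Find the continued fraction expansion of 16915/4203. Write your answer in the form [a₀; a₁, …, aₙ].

⌊16915/4203⌋ = 4, remainder 103
⌊4203/103⌋ = 40, remainder 83
⌊103/83⌋ = 1, remainder 20
⌊83/20⌋ = 4, remainder 3
⌊20/3⌋ = 6, remainder 2
⌊3/2⌋ = 1, remainder 1
⌊2/1⌋ = 2, remainder 0

[4; 40, 1, 4, 6, 1, 2]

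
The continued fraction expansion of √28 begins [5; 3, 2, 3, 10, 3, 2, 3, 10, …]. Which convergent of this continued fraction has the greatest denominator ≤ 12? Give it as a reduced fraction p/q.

37/7

List convergents until the denominator exceeds the bound:
a_0 = 5: 5/1  (≤ bound)
a_1 = 3: 16/3  (≤ bound)
a_2 = 2: 37/7  (≤ bound)
a_3 = 3: 127/24  (> 12, stop)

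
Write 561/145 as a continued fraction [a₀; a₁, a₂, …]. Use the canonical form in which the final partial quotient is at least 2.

[3; 1, 6, 1, 1, 1, 2, 2]

Run the Euclidean algorithm, recording each quotient:
561 ÷ 145 → quotient 3, remainder 126
145 ÷ 126 → quotient 1, remainder 19
126 ÷ 19 → quotient 6, remainder 12
19 ÷ 12 → quotient 1, remainder 7
12 ÷ 7 → quotient 1, remainder 5
7 ÷ 5 → quotient 1, remainder 2
5 ÷ 2 → quotient 2, remainder 1
2 ÷ 1 → quotient 2, remainder 0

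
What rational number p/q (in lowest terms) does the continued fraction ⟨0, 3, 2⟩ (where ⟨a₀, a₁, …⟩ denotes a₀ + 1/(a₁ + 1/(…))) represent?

2/7

a_0 = 0: 0/1
a_1 = 3: 1/3
a_2 = 2: 2/7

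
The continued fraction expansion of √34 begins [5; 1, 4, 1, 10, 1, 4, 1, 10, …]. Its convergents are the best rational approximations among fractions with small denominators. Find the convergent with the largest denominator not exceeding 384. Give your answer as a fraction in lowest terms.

a_0 = 5: 5/1  (≤ bound)
a_1 = 1: 6/1  (≤ bound)
a_2 = 4: 29/5  (≤ bound)
a_3 = 1: 35/6  (≤ bound)
a_4 = 10: 379/65  (≤ bound)
a_5 = 1: 414/71  (≤ bound)
a_6 = 4: 2035/349  (≤ bound)
a_7 = 1: 2449/420  (> 384, stop)

2035/349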